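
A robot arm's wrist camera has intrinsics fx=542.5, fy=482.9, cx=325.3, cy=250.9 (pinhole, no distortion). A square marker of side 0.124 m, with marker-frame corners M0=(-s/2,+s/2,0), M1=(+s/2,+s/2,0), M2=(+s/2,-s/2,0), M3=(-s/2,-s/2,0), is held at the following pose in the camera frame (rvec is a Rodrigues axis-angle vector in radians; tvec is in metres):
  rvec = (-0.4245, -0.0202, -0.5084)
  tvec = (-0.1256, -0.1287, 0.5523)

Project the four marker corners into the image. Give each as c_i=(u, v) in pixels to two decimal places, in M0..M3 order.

c0=(168.62, 203.77) c1=(282.96, 152.82) c2=(231.62, 80.08) c3=(125.60, 124.76)

Intrinsics K: fx=542.5, fy=482.9, cx=325.3, cy=250.9
Marker side s = 0.124 m; corners in marker frame (Z=0):
  M0 = (-0.0620, +0.0620, 0)
  M1 = (+0.0620, +0.0620, 0)
  M2 = (+0.0620, -0.0620, 0)
  M3 = (-0.0620, -0.0620, 0)
rvec = (-0.4245, -0.0202, -0.5084), |rvec| = θ = 0.66263 rad = 37.966°
Rodrigues: sinθ=0.61519, 1−cosθ=0.21162; R = I + sinθ·[k]× + (1−cosθ)·[k]×²:
    [+0.87523 +0.47614 +0.08526]
    [-0.46787 +0.78857 +0.39906]
    [+0.12277 -0.38916 +0.91295]
t = (-0.1256, -0.1287, 0.5523) m
M0: Pc = R·M0+t = (-0.15034, -0.05080, +0.52056); u = 542.5·(-0.15034)/0.52056 + 325.3 = 168.6199, v = 482.9·(-0.05080)/0.52056 + 250.9 = 203.7747
M1: Pc = R·M1+t = (-0.04182, -0.10882, +0.53578); u = 542.5·(-0.04182)/0.53578 + 325.3 = 282.9604, v = 482.9·(-0.10882)/0.53578 + 250.9 = 152.8241
M2: Pc = R·M2+t = (-0.10086, -0.20660, +0.58404); u = 542.5·(-0.10086)/0.58404 + 325.3 = 231.6171, v = 482.9·(-0.20660)/0.58404 + 250.9 = 80.0779
M3: Pc = R·M3+t = (-0.20938, -0.14858, +0.56882); u = 542.5·(-0.20938)/0.56882 + 325.3 = 125.6025, v = 482.9·(-0.14858)/0.56882 + 250.9 = 124.7591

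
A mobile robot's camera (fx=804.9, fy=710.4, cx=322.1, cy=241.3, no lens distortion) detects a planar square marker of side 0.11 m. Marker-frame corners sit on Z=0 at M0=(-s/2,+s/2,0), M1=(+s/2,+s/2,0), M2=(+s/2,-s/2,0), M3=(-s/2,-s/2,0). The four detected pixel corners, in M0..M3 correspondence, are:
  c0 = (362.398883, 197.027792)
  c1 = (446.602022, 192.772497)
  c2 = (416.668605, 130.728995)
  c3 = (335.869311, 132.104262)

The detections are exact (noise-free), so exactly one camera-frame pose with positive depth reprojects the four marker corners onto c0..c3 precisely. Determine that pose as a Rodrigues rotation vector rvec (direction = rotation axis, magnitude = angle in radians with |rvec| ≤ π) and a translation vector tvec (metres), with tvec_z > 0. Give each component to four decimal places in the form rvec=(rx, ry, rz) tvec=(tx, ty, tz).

rvec=(-0.5618, -0.3511, -0.1841) tvec=(0.0819, -0.1067, 0.9587)

Intrinsics K: fx=804.9, fy=710.4, cx=322.1, cy=241.3
Marker side s = 0.11 m; corners in marker frame (Z=0):
  M0 = (-0.0550, +0.0550, 0)
  M1 = (+0.0550, +0.0550, 0)
  M2 = (+0.0550, -0.0550, 0)
  M3 = (-0.0550, -0.0550, 0)
Detected image corners:
  c0 = (362.398883, 197.027792) px
  c1 = (446.602022, 192.772497) px
  c2 = (416.668605, 130.728995) px
  c3 = (335.869311, 132.104262) px
Planar DLT: solve 8×8 A·h = b for H (H[2,2]=1):
  H  [+901.77901 +58.47636 +390.87447]
  H  [+38.38378 +493.87832 +162.24049]
  H  [+0.38987 -0.50849 +1.00000]
B = K⁻¹H; ‖b₁‖=1.043124, ‖b₂‖=1.043124; λ = 2/(‖b₁‖+‖b₂‖) = 0.958659, sign → tz>0 ⇒ λ=+0.958659
r₁ = λ·B[:,0] = (+0.92448,-0.07516,+0.37376); r₂ = λ·B[:,1] = (+0.26472,+0.83205,-0.48747)
r₃ = r₁×r₂ = (-0.27435,+0.54959,+0.78910); SVD([r₁ r₂ r₃]) → R = UVᵀ:
  R  [+0.92448 +0.26472 -0.27435]
  R  [-0.07516 +0.83205 +0.54959]
  R  [+0.37376 -0.48747 +0.78910]
t = (+0.08191, -0.10669, +0.95866) m
tr R = 2.545628; θ = arccos((tr R − 1)/2) = 0.687533 rad = 39.393°
axis k = ((R−Rᵀ)₃₂, (R−Rᵀ)₁₃, (R−Rᵀ)₂₁) / (2 sinθ) = (-0.817052, -0.510612, -0.267772)
rvec = θ·k = (-0.561750, -0.351063, -0.184102)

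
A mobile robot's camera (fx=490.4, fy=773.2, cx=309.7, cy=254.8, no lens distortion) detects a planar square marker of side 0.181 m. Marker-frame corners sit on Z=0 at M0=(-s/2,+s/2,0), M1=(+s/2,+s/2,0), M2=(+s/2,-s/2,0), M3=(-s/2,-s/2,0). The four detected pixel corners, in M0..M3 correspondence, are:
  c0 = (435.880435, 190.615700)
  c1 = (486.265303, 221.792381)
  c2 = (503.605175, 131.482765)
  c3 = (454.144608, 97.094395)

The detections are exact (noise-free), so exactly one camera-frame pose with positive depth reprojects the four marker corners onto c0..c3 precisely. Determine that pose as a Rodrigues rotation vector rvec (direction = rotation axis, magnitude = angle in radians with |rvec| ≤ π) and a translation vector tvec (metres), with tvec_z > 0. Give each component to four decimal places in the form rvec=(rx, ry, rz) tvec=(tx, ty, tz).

rvec=(0.0038, -0.3025, 0.3122) tvec=(0.4727, -0.1760, 1.4420)

Intrinsics K: fx=490.4, fy=773.2, cx=309.7, cy=254.8
Marker side s = 0.181 m; corners in marker frame (Z=0):
  M0 = (-0.0905, +0.0905, 0)
  M1 = (+0.0905, +0.0905, 0)
  M2 = (+0.0905, -0.0905, 0)
  M3 = (-0.0905, -0.0905, 0)
Detected image corners:
  c0 = (435.880435, 190.615700) px
  c1 = (486.265303, 221.792381) px
  c2 = (503.605175, 131.482765) px
  c3 = (454.144608, 97.094395) px
Planar DLT: solve 8×8 A·h = b for H (H[2,2]=1):
  H  [+371.51147 -112.25407 +470.45779]
  H  [+213.77420 +502.90110 +160.42495]
  H  [+0.20363 -0.02968 +1.00000]
B = K⁻¹H; ‖b₁‖=0.693474, ‖b₂‖=0.693474; λ = 2/(‖b₁‖+‖b₂‖) = 1.442015, sign → tz>0 ⇒ λ=+1.442015
r₁ = λ·B[:,0] = (+0.90698,+0.30192,+0.29364); r₂ = λ·B[:,1] = (-0.30306,+0.95201,-0.04279)
r₃ = r₁×r₂ = (-0.29247,-0.05018,+0.95496); SVD([r₁ r₂ r₃]) → R = UVᵀ:
  R  [+0.90698 -0.30306 -0.29247]
  R  [+0.30192 +0.95201 -0.05018]
  R  [+0.29364 -0.04279 +0.95496]
t = (+0.47271, -0.17601, +1.44202) m
tr R = 2.813951; θ = arccos((tr R − 1)/2) = 0.434749 rad = 24.909°
axis k = ((R−Rᵀ)₃₂, (R−Rᵀ)₁₃, (R−Rᵀ)₂₁) / (2 sinθ) = (+0.008763, -0.695794, +0.718188)
rvec = θ·k = (+0.003809, -0.302496, +0.312232)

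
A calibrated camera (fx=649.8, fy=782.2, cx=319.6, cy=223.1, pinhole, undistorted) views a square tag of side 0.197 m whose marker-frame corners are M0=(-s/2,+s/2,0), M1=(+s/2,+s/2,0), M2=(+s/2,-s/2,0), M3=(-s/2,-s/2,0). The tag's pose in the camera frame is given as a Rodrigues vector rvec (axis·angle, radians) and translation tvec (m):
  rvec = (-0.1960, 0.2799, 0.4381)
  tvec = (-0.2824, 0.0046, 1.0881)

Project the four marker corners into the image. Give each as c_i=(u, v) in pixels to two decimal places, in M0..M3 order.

c0=(77.81, 261.09) c1=(170.12, 320.66) c2=(226.54, 190.57) c3=(133.24, 139.28)

Intrinsics K: fx=649.8, fy=782.2, cx=319.6, cy=223.1
Marker side s = 0.197 m; corners in marker frame (Z=0):
  M0 = (-0.0985, +0.0985, 0)
  M1 = (+0.0985, +0.0985, 0)
  M2 = (+0.0985, -0.0985, 0)
  M3 = (-0.0985, -0.0985, 0)
rvec = (-0.1960, 0.2799, 0.4381), |rvec| = θ = 0.55560 rad = 31.834°
Rodrigues: sinθ=0.52745, 1−cosθ=0.15042; R = I + sinθ·[k]× + (1−cosθ)·[k]×²:
    [+0.86830 -0.44264 +0.22388]
    [+0.38917 +0.88776 +0.24582]
    [-0.30756 -0.12632 +0.94311]
t = (-0.2824, 0.0046, 1.0881) m
M0: Pc = R·M0+t = (-0.41153, +0.05371, +1.10595); u = 649.8·(-0.41153)/1.10595 + 319.6 = 77.8078, v = 782.2·(+0.05371)/1.10595 + 223.1 = 261.0876
M1: Pc = R·M1+t = (-0.24047, +0.13038, +1.04536); u = 649.8·(-0.24047)/1.04536 + 319.6 = 170.1221, v = 782.2·(+0.13038)/1.04536 + 223.1 = 320.6561
M2: Pc = R·M2+t = (-0.15327, -0.04451, +1.07025); u = 649.8·(-0.15327)/1.07025 + 319.6 = 226.5408, v = 782.2·(-0.04451)/1.07025 + 223.1 = 190.5690
M3: Pc = R·M3+t = (-0.32433, -0.12118, +1.13084); u = 649.8·(-0.32433)/1.13084 + 319.6 = 133.2351, v = 782.2·(-0.12118)/1.13084 + 223.1 = 139.2813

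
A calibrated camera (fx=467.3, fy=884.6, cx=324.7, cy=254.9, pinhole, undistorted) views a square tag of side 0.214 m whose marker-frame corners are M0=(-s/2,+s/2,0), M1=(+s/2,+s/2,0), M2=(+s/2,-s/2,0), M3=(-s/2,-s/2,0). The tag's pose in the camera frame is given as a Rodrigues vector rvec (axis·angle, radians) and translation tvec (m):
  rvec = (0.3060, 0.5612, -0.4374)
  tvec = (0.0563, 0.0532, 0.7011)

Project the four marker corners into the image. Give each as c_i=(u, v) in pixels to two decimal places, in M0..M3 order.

Intrinsics K: fx=467.3, fy=884.6, cx=324.7, cy=254.9
Marker side s = 0.214 m; corners in marker frame (Z=0):
  M0 = (-0.1070, +0.1070, 0)
  M1 = (+0.1070, +0.1070, 0)
  M2 = (+0.1070, -0.1070, 0)
  M3 = (-0.1070, -0.1070, 0)
rvec = (0.3060, 0.5612, -0.4374), |rvec| = θ = 0.77453 rad = 44.377°
Rodrigues: sinθ=0.69938, 1−cosθ=0.28525; R = I + sinθ·[k]× + (1−cosθ)·[k]×²:
    [+0.75927 +0.47662 +0.44311]
    [-0.31330 +0.86450 -0.39303]
    [-0.57039 +0.15959 +0.80572]
t = (0.0563, 0.0532, 0.7011) m
M0: Pc = R·M0+t = (+0.02606, +0.17923, +0.77921); u = 467.3·(+0.02606)/0.77921 + 324.7 = 340.3260, v = 884.6·(+0.17923)/0.77921 + 254.9 = 458.3668
M1: Pc = R·M1+t = (+0.18854, +0.11218, +0.65714); u = 467.3·(+0.18854)/0.65714 + 324.7 = 458.7722, v = 884.6·(+0.11218)/0.65714 + 254.9 = 405.9064
M2: Pc = R·M2+t = (+0.08654, -0.07283, +0.62299); u = 467.3·(+0.08654)/0.62299 + 324.7 = 389.6159, v = 884.6·(-0.07283)/0.62299 + 254.9 = 151.4934
M3: Pc = R·M3+t = (-0.07594, -0.00578, +0.74506); u = 467.3·(-0.07594)/0.74506 + 324.7 = 277.0703, v = 884.6·(-0.00578)/0.74506 + 254.9 = 248.0393

c0=(340.33, 458.37) c1=(458.77, 405.91) c2=(389.62, 151.49) c3=(277.07, 248.04)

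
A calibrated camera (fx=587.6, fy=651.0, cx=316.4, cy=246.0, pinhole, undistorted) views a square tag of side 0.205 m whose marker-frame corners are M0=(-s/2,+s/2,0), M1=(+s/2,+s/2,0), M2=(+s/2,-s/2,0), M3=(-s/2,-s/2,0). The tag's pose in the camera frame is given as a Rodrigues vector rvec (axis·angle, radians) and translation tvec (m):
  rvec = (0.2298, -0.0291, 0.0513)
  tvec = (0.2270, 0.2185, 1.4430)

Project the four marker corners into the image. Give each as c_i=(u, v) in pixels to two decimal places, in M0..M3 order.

c0=(364.26, 385.44) c1=(445.84, 389.08) c2=(454.65, 302.58) c3=(370.43, 298.39)

Intrinsics K: fx=587.6, fy=651.0, cx=316.4, cy=246.0
Marker side s = 0.205 m; corners in marker frame (Z=0):
  M0 = (-0.1025, +0.1025, 0)
  M1 = (+0.1025, +0.1025, 0)
  M2 = (+0.1025, -0.1025, 0)
  M3 = (-0.1025, -0.1025, 0)
rvec = (0.2298, -0.0291, 0.0513), |rvec| = θ = 0.23725 rad = 13.593°
Rodrigues: sinθ=0.23503, 1−cosθ=0.02801; R = I + sinθ·[k]× + (1−cosθ)·[k]×²:
    [+0.99827 -0.05415 -0.02296]
    [+0.04749 +0.97241 -0.22839]
    [+0.03469 +0.22691 +0.97330]
t = (0.2270, 0.2185, 1.4430) m
M0: Pc = R·M0+t = (+0.11913, +0.31330, +1.46270); u = 587.6·(+0.11913)/1.46270 + 316.4 = 364.2561, v = 651.0·(+0.31330)/1.46270 + 246.0 = 385.4412
M1: Pc = R·M1+t = (+0.32377, +0.32304, +1.46981); u = 587.6·(+0.32377)/1.46981 + 316.4 = 445.8372, v = 651.0·(+0.32304)/1.46981 + 246.0 = 389.0786
M2: Pc = R·M2+t = (+0.33487, +0.12370, +1.42330); u = 587.6·(+0.33487)/1.42330 + 316.4 = 454.6502, v = 651.0·(+0.12370)/1.42330 + 246.0 = 302.5771
M3: Pc = R·M3+t = (+0.13023, +0.11396, +1.41619); u = 587.6·(+0.13023)/1.41619 + 316.4 = 370.4337, v = 651.0·(+0.11396)/1.41619 + 246.0 = 298.3858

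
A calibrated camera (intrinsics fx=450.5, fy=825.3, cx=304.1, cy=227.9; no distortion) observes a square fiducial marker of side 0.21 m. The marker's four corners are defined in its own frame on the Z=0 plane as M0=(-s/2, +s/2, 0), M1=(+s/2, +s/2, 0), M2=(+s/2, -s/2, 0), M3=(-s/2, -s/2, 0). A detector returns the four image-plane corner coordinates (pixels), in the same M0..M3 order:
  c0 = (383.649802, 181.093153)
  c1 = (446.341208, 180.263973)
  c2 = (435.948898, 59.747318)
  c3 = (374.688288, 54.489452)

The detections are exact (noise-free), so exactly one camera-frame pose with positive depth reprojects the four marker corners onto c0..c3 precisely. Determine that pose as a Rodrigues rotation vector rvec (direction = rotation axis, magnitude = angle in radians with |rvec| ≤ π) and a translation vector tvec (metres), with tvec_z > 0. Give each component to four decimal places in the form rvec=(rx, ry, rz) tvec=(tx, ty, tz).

rvec=(-0.2105, -0.3182, -0.0589) tvec=(0.3161, -0.1777, 1.3341)

Intrinsics K: fx=450.5, fy=825.3, cx=304.1, cy=227.9
Marker side s = 0.21 m; corners in marker frame (Z=0):
  M0 = (-0.1050, +0.1050, 0)
  M1 = (+0.1050, +0.1050, 0)
  M2 = (+0.1050, -0.1050, 0)
  M3 = (-0.1050, -0.1050, 0)
Detected image corners:
  c0 = (383.649802, 181.093153) px
  c1 = (446.341208, 180.263973) px
  c2 = (435.948898, 59.747318) px
  c3 = (374.688288, 54.489452) px
Planar DLT: solve 8×8 A·h = b for H (H[2,2]=1):
  H  [+392.37019 -14.11733 +410.85424]
  H  [+38.97367 +570.54573 +117.97264]
  H  [+0.23722 -0.14697 +1.00000]
B = K⁻¹H; ‖b₁‖=0.749596, ‖b₂‖=0.749596; λ = 2/(‖b₁‖+‖b₂‖) = 1.334053, sign → tz>0 ⇒ λ=+1.334053
r₁ = λ·B[:,0] = (+0.94829,-0.02439,+0.31647); r₂ = λ·B[:,1] = (+0.09055,+0.97640,-0.19607)
r₃ = r₁×r₂ = (-0.30422,+0.21459,+0.92812); SVD([r₁ r₂ r₃]) → R = UVᵀ:
  R  [+0.94829 +0.09055 -0.30422]
  R  [-0.02439 +0.97640 +0.21459]
  R  [+0.31647 -0.19607 +0.92812]
t = (+0.31613, -0.17769, +1.33405) m
tr R = 2.852807; θ = arccos((tr R − 1)/2) = 0.386050 rad = 22.119°
axis k = ((R−Rᵀ)₃₂, (R−Rᵀ)₁₃, (R−Rᵀ)₂₁) / (2 sinθ) = (-0.545320, -0.824215, -0.152630)
rvec = θ·k = (-0.210521, -0.318188, -0.058923)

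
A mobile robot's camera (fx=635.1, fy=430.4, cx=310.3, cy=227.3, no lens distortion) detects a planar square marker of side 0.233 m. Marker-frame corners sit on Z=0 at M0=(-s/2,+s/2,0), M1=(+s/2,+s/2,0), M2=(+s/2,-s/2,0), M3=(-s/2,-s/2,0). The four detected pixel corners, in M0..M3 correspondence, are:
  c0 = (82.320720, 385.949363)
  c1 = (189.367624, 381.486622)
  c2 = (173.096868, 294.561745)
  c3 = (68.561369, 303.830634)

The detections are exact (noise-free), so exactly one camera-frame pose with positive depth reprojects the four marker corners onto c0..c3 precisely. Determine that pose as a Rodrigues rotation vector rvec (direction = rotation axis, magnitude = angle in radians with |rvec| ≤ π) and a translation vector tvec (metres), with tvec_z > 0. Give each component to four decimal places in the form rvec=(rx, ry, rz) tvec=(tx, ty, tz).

rvec=(-0.0569, 0.3091, -0.1558) tvec=(-0.3458, 0.3167, 1.1964)

Intrinsics K: fx=635.1, fy=430.4, cx=310.3, cy=227.3
Marker side s = 0.233 m; corners in marker frame (Z=0):
  M0 = (-0.1165, +0.1165, 0)
  M1 = (+0.1165, +0.1165, 0)
  M2 = (+0.1165, -0.1165, 0)
  M3 = (-0.1165, -0.1165, 0)
Detected image corners:
  c0 = (82.320720, 385.949363) px
  c1 = (189.367624, 381.486622) px
  c2 = (173.096868, 294.561745) px
  c3 = (68.561369, 303.830634) px
Planar DLT: solve 8×8 A·h = b for H (H[2,2]=1):
  H  [+421.98459 +55.75372 +126.74132]
  H  [-114.72227 +339.75439 +341.22954]
  H  [-0.24945 -0.06648 +1.00000]
B = K⁻¹H; ‖b₁‖=0.835875, ‖b₂‖=0.835875; λ = 2/(‖b₁‖+‖b₂‖) = 1.196351, sign → tz>0 ⇒ λ=+1.196351
r₁ = λ·B[:,0] = (+0.94071,-0.16128,-0.29843); r₂ = λ·B[:,1] = (+0.14388,+0.98639,-0.07953)
r₃ = r₁×r₂ = (+0.30719,+0.03188,+0.95111); SVD([r₁ r₂ r₃]) → R = UVᵀ:
  R  [+0.94071 +0.14388 +0.30719]
  R  [-0.16128 +0.98639 +0.03188]
  R  [-0.29843 -0.07953 +0.95111]
t = (-0.34577, +0.31668, +1.19635) m
tr R = 2.878214; θ = arccos((tr R − 1)/2) = 0.350775 rad = 20.098°
axis k = ((R−Rᵀ)₃₂, (R−Rᵀ)₁₃, (R−Rᵀ)₂₁) / (2 sinθ) = (-0.162117, +0.881219, -0.444039)
rvec = θ·k = (-0.056866, +0.309109, -0.155758)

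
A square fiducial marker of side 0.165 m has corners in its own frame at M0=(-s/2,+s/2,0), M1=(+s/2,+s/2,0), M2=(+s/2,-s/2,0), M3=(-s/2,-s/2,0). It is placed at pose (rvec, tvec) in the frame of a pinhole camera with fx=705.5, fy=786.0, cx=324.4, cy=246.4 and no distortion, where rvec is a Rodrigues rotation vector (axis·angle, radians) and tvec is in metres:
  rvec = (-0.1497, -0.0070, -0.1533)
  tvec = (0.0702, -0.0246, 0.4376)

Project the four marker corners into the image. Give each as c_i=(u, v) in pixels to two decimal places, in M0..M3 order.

Intrinsics K: fx=705.5, fy=786.0, cx=324.4, cy=246.4
Marker side s = 0.165 m; corners in marker frame (Z=0):
  M0 = (-0.0825, +0.0825, 0)
  M1 = (+0.0825, +0.0825, 0)
  M2 = (+0.0825, -0.0825, 0)
  M3 = (-0.0825, -0.0825, 0)
rvec = (-0.1497, -0.0070, -0.1533), |rvec| = θ = 0.21438 rad = 12.283°
Rodrigues: sinθ=0.21274, 1−cosθ=0.02289; R = I + sinθ·[k]× + (1−cosθ)·[k]×²:
    [+0.98827 +0.15265 +0.00448]
    [-0.15161 +0.97713 +0.14909]
    [+0.01838 -0.14802 +0.98881]
t = (0.0702, -0.0246, 0.4376) m
M0: Pc = R·M0+t = (+0.00126, +0.06852, +0.42387); u = 705.5·(+0.00126)/0.42387 + 324.4 = 326.4995, v = 786.0·(+0.06852)/0.42387 + 246.4 = 373.4606
M1: Pc = R·M1+t = (+0.16433, +0.04351, +0.42690); u = 705.5·(+0.16433)/0.42690 + 324.4 = 595.9642, v = 786.0·(+0.04351)/0.42690 + 246.4 = 326.5014
M2: Pc = R·M2+t = (+0.13914, -0.11772, +0.45133); u = 705.5·(+0.13914)/0.45133 + 324.4 = 541.8966, v = 786.0·(-0.11772)/0.45133 + 246.4 = 41.3857
M3: Pc = R·M3+t = (-0.02393, -0.09271, +0.44830); u = 705.5·(-0.02393)/0.44830 + 324.4 = 286.7468, v = 786.0·(-0.09271)/0.44830 + 246.4 = 83.8581

c0=(326.50, 373.46) c1=(595.96, 326.50) c2=(541.90, 41.39) c3=(286.75, 83.86)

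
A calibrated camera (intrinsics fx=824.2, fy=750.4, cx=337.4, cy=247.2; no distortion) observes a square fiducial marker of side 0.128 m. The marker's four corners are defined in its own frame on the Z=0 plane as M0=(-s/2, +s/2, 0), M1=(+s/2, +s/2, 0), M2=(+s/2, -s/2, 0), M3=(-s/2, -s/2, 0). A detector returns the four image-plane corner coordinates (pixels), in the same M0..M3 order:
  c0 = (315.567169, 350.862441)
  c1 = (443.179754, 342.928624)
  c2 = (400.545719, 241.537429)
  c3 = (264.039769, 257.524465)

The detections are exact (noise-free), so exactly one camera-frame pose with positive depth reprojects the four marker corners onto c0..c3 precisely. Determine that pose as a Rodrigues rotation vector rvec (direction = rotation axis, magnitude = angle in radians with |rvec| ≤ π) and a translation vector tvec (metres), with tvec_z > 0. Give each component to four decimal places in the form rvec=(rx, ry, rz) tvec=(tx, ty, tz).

rvec=(0.6368, 0.3669, -0.2532) tvec=(0.0152, 0.0522, 0.7318)

Intrinsics K: fx=824.2, fy=750.4, cx=337.4, cy=247.2
Marker side s = 0.128 m; corners in marker frame (Z=0):
  M0 = (-0.0640, +0.0640, 0)
  M1 = (+0.0640, +0.0640, 0)
  M2 = (+0.0640, -0.0640, 0)
  M3 = (-0.0640, -0.0640, 0)
Detected image corners:
  c0 = (315.567169, 350.862441) px
  c1 = (443.179754, 342.928624) px
  c2 = (400.545719, 241.537429) px
  c3 = (264.039769, 257.524465) px
Planar DLT: solve 8×8 A·h = b for H (H[2,2]=1):
  H  [+831.84667 +626.94911 +354.57052]
  H  [-258.13333 +975.67100 +300.68458]
  H  [-0.55716 +0.72476 +1.00000]
B = K⁻¹H; ‖b₁‖=1.366465, ‖b₂‖=1.366465; λ = 2/(‖b₁‖+‖b₂‖) = 0.731815, sign → tz>0 ⇒ λ=+0.731815
r₁ = λ·B[:,0] = (+0.90552,-0.11742,-0.40774); r₂ = λ·B[:,1] = (+0.33955,+0.77678,+0.53039)
r₃ = r₁×r₂ = (+0.25444,-0.61872,+0.74326); SVD([r₁ r₂ r₃]) → R = UVᵀ:
  R  [+0.90552 +0.33955 +0.25444]
  R  [-0.11742 +0.77678 -0.61872]
  R  [-0.40774 +0.53039 +0.74326]
t = (+0.01525, +0.05216, +0.73182) m
tr R = 2.425566; θ = arccos((tr R − 1)/2) = 0.777338 rad = 44.538°
axis k = ((R−Rᵀ)₃₂, (R−Rᵀ)₁₃, (R−Rᵀ)₂₁) / (2 sinθ) = (+0.819173, +0.472052, -0.325765)
rvec = θ·k = (+0.636774, +0.366944, -0.253230)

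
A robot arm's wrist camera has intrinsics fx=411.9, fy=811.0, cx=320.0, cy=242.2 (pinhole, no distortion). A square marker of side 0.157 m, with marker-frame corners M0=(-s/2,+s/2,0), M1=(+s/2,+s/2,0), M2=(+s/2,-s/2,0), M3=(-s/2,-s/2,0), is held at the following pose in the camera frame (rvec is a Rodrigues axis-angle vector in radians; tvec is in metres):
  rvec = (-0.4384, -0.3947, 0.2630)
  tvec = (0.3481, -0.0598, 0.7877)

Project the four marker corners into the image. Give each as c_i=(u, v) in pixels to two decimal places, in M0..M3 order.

Intrinsics K: fx=411.9, fy=811.0, cx=320.0, cy=242.2
Marker side s = 0.157 m; corners in marker frame (Z=0):
  M0 = (-0.0785, +0.0785, 0)
  M1 = (+0.0785, +0.0785, 0)
  M2 = (+0.0785, -0.0785, 0)
  M3 = (-0.0785, -0.0785, 0)
rvec = (-0.4384, -0.3947, 0.2630), |rvec| = θ = 0.64587 rad = 37.006°
Rodrigues: sinθ=0.60190, 1−cosθ=0.20143; R = I + sinθ·[k]× + (1−cosθ)·[k]×²:
    [+0.89138 -0.16154 -0.42350]
    [+0.32864 +0.87380 +0.35843]
    [+0.31215 -0.45867 +0.83197]
t = (0.3481, -0.0598, 0.7877) m
M0: Pc = R·M0+t = (+0.26545, -0.01701, +0.72719); u = 411.9·(+0.26545)/0.72719 + 320.0 = 470.3557, v = 811.0·(-0.01701)/0.72719 + 242.2 = 223.2347
M1: Pc = R·M1+t = (+0.40539, +0.03459, +0.77620); u = 411.9·(+0.40539)/0.77620 + 320.0 = 535.1269, v = 811.0·(+0.03459)/0.77620 + 242.2 = 278.3427
M2: Pc = R·M2+t = (+0.43075, -0.10259, +0.84821); u = 411.9·(+0.43075)/0.84821 + 320.0 = 529.1789, v = 811.0·(-0.10259)/0.84821 + 242.2 = 144.1061
M3: Pc = R·M3+t = (+0.29081, -0.15419, +0.79920); u = 411.9·(+0.29081)/0.79920 + 320.0 = 469.8792, v = 811.0·(-0.15419)/0.79920 + 242.2 = 85.7320

c0=(470.36, 223.23) c1=(535.13, 278.34) c2=(529.18, 144.11) c3=(469.88, 85.73)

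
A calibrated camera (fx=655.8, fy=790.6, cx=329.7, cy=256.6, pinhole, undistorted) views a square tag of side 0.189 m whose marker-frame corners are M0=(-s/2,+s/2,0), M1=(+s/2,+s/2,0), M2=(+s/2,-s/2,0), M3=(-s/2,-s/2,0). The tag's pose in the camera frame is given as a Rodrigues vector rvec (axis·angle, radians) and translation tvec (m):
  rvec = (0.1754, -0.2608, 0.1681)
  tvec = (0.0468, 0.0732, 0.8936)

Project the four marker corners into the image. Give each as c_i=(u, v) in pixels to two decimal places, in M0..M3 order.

c0=(284.44, 392.38) c1=(413.40, 407.69) c2=(441.66, 252.12) c3=(310.11, 227.02)

Intrinsics K: fx=655.8, fy=790.6, cx=329.7, cy=256.6
Marker side s = 0.189 m; corners in marker frame (Z=0):
  M0 = (-0.0945, +0.0945, 0)
  M1 = (+0.0945, +0.0945, 0)
  M2 = (+0.0945, -0.0945, 0)
  M3 = (-0.0945, -0.0945, 0)
rvec = (0.1754, -0.2608, 0.1681), |rvec| = θ = 0.35643 rad = 20.422°
Rodrigues: sinθ=0.34893, 1−cosθ=0.06285; R = I + sinθ·[k]× + (1−cosθ)·[k]×²:
    [+0.95237 -0.18719 -0.24073]
    [+0.14193 +0.97080 -0.19340]
    [+0.26990 +0.15002 +0.95113]
t = (0.0468, 0.0732, 0.8936) m
M0: Pc = R·M0+t = (-0.06089, +0.15153, +0.88227); u = 655.8·(-0.06089)/0.88227 + 329.7 = 284.4408, v = 790.6·(+0.15153)/0.88227 + 256.6 = 392.3836
M1: Pc = R·M1+t = (+0.11911, +0.17835, +0.93328); u = 655.8·(+0.11911)/0.93328 + 329.7 = 413.3957, v = 790.6·(+0.17835)/0.93328 + 256.6 = 407.6861
M2: Pc = R·M2+t = (+0.15449, -0.00513, +0.90493); u = 655.8·(+0.15449)/0.90493 + 329.7 = 441.6578, v = 790.6·(-0.00513)/0.90493 + 256.6 = 252.1199
M3: Pc = R·M3+t = (-0.02551, -0.03195, +0.85392); u = 655.8·(-0.02551)/0.85392 + 329.7 = 310.1092, v = 790.6·(-0.03195)/0.85392 + 256.6 = 227.0161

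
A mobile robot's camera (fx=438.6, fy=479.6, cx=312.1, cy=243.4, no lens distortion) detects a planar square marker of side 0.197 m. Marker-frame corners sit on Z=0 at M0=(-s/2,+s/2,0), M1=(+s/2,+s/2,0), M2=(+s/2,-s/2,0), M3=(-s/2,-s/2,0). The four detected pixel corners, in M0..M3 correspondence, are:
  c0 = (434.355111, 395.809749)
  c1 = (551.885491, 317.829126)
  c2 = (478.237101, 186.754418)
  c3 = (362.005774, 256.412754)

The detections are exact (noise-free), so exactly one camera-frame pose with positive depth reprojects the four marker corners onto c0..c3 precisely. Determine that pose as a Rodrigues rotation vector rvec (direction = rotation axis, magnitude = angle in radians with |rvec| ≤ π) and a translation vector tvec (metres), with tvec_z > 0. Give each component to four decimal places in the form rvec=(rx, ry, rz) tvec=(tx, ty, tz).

rvec=(-0.1459, -0.0982, -0.4974) tvec=(0.2034, 0.0562, 0.6150)

Intrinsics K: fx=438.6, fy=479.6, cx=312.1, cy=243.4
Marker side s = 0.197 m; corners in marker frame (Z=0):
  M0 = (-0.0985, +0.0985, 0)
  M1 = (+0.0985, +0.0985, 0)
  M2 = (+0.0985, -0.0985, 0)
  M3 = (-0.0985, -0.0985, 0)
Detected image corners:
  c0 = (434.355111, 395.809749) px
  c1 = (551.885491, 317.829126) px
  c2 = (478.237101, 186.754418) px
  c3 = (362.005774, 256.412754) px
Planar DLT: solve 8×8 A·h = b for H (H[2,2]=1):
  H  [+689.13049 +284.97185 +457.15532]
  H  [-313.59737 +631.79360 +287.18876]
  H  [+0.20999 -0.18757 +1.00000]
B = K⁻¹H; ‖b₁‖=1.625984, ‖b₂‖=1.625984; λ = 2/(‖b₁‖+‖b₂‖) = 0.615012, sign → tz>0 ⇒ λ=+0.615012
r₁ = λ·B[:,0] = (+0.87441,-0.46768,+0.12915); r₂ = λ·B[:,1] = (+0.48168,+0.86872,-0.11536)
r₃ = r₁×r₂ = (-0.05824,+0.16308,+0.98489); SVD([r₁ r₂ r₃]) → R = UVᵀ:
  R  [+0.87441 +0.48168 -0.05824]
  R  [-0.46768 +0.86872 +0.16308]
  R  [+0.12915 -0.11536 +0.98489]
t = (+0.20340, +0.05615, +0.61501) m
tr R = 2.728024; θ = arccos((tr R − 1)/2) = 0.527612 rad = 30.230°
axis k = ((R−Rᵀ)₃₂, (R−Rᵀ)₁₃, (R−Rᵀ)₂₁) / (2 sinθ) = (-0.276518, -0.186100, -0.942817)
rvec = θ·k = (-0.145894, -0.098188, -0.497441)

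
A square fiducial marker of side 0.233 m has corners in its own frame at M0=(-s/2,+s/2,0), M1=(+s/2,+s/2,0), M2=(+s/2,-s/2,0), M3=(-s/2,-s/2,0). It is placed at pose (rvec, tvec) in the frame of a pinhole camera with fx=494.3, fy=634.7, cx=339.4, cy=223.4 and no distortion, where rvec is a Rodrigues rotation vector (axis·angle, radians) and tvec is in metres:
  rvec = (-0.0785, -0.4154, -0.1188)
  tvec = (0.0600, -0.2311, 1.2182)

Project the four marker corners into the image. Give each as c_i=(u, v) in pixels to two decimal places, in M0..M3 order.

Intrinsics K: fx=494.3, fy=634.7, cx=339.4, cy=223.4
Marker side s = 0.233 m; corners in marker frame (Z=0):
  M0 = (-0.1165, +0.1165, 0)
  M1 = (+0.1165, +0.1165, 0)
  M2 = (+0.1165, -0.1165, 0)
  M3 = (-0.1165, -0.1165, 0)
rvec = (-0.0785, -0.4154, -0.1188), |rvec| = θ = 0.43913 rad = 25.160°
Rodrigues: sinθ=0.42515, 1−cosθ=0.09488; R = I + sinθ·[k]× + (1−cosθ)·[k]×²:
    [+0.90815 +0.13106 -0.39759]
    [-0.09897 +0.99002 +0.10028]
    [+0.40677 -0.05172 +0.91207]
t = (0.0600, -0.2311, 1.2182) m
M0: Pc = R·M0+t = (-0.03053, -0.10423, +1.16479); u = 494.3·(-0.03053)/1.16479 + 339.4 = 326.4435, v = 634.7·(-0.10423)/1.16479 + 223.4 = 166.6034
M1: Pc = R·M1+t = (+0.18107, -0.12729, +1.25956); u = 494.3·(+0.18107)/1.25956 + 339.4 = 410.4583, v = 634.7·(-0.12729)/1.25956 + 223.4 = 159.2566
M2: Pc = R·M2+t = (+0.15053, -0.35797, +1.27161); u = 494.3·(+0.15053)/1.27161 + 339.4 = 397.9143, v = 634.7·(-0.35797)/1.27161 + 223.4 = 44.7274
M3: Pc = R·M3+t = (-0.06107, -0.33491, +1.17684); u = 494.3·(-0.06107)/1.17684 + 339.4 = 313.7496, v = 634.7·(-0.33491)/1.17684 + 223.4 = 42.7755

c0=(326.44, 166.60) c1=(410.46, 159.26) c2=(397.91, 44.73) c3=(313.75, 42.78)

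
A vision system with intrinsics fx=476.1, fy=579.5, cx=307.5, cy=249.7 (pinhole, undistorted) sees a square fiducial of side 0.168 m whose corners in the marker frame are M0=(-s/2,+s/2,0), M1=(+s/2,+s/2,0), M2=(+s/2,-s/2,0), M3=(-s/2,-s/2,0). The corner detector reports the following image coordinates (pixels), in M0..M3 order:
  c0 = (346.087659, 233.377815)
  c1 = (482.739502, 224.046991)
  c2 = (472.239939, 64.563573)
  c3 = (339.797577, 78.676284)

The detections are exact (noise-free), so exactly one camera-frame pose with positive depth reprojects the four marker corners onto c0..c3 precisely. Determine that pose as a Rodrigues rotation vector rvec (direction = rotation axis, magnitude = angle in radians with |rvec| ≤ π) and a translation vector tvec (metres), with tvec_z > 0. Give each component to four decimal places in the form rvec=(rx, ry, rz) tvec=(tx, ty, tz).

Intrinsics K: fx=476.1, fy=579.5, cx=307.5, cy=249.7
Marker side s = 0.168 m; corners in marker frame (Z=0):
  M0 = (-0.0840, +0.0840, 0)
  M1 = (+0.0840, +0.0840, 0)
  M2 = (+0.0840, -0.0840, 0)
  M3 = (-0.0840, -0.0840, 0)
Detected image corners:
  c0 = (346.087659, 233.377815) px
  c1 = (482.739502, 224.046991) px
  c2 = (472.239939, 64.563573) px
  c3 = (339.797577, 78.676284) px
Planar DLT: solve 8×8 A·h = b for H (H[2,2]=1):
  H  [+721.03582 -21.65887 +409.05746]
  H  [-99.14013 +908.69633 +149.11299]
  H  [-0.19418 -0.17411 +1.00000]
B = K⁻¹H; ‖b₁‖=1.653648, ‖b₂‖=1.653648; λ = 2/(‖b₁‖+‖b₂‖) = 0.604724, sign → tz>0 ⇒ λ=+0.604724
r₁ = λ·B[:,0] = (+0.99167,-0.05286,-0.11743); r₂ = λ·B[:,1] = (+0.04049,+0.99362,-0.10529)
r₃ = r₁×r₂ = (+0.12224,+0.09966,+0.98748); SVD([r₁ r₂ r₃]) → R = UVᵀ:
  R  [+0.99167 +0.04049 +0.12224]
  R  [-0.05286 +0.99362 +0.09966]
  R  [-0.11743 -0.10529 +0.98748]
t = (+0.12899, -0.10497, +0.60472) m
tr R = 2.972775; θ = arccos((tr R − 1)/2) = 0.165188 rad = 9.465°
axis k = ((R−Rᵀ)₃₂, (R−Rᵀ)₁₃, (R−Rᵀ)₂₁) / (2 sinθ) = (-0.623178, +0.728751, -0.283850)
rvec = θ·k = (-0.102942, +0.120381, -0.046889)

rvec=(-0.1029, 0.1204, -0.0469) tvec=(0.1290, -0.1050, 0.6047)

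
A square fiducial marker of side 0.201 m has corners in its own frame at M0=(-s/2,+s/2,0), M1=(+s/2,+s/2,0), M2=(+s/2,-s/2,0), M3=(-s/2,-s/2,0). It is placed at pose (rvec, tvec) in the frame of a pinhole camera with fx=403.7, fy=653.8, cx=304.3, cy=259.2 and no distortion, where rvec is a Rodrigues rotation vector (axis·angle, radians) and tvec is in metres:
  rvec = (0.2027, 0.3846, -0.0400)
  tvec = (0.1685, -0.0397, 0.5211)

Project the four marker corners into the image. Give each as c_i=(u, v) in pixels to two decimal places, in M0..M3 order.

c0=(362.38, 325.64) c1=(520.81, 335.55) c2=(525.03, 64.70) c3=(354.87, 92.05)

Intrinsics K: fx=403.7, fy=653.8, cx=304.3, cy=259.2
Marker side s = 0.201 m; corners in marker frame (Z=0):
  M0 = (-0.1005, +0.1005, 0)
  M1 = (+0.1005, +0.1005, 0)
  M2 = (+0.1005, -0.1005, 0)
  M3 = (-0.1005, -0.1005, 0)
rvec = (0.2027, 0.3846, -0.0400), |rvec| = θ = 0.43658 rad = 25.014°
Rodrigues: sinθ=0.42285, 1−cosθ=0.09380; R = I + sinθ·[k]× + (1−cosθ)·[k]×²:
    [+0.92642 +0.07711 +0.36851]
    [-0.00038 +0.97899 -0.20389]
    [-0.37649 +0.18875 +0.90699]
t = (0.1685, -0.0397, 0.5211) m
M0: Pc = R·M0+t = (+0.08314, +0.05873, +0.57791); u = 403.7·(+0.08314)/0.57791 + 304.3 = 362.3805, v = 653.8·(+0.05873)/0.57791 + 259.2 = 325.6390
M1: Pc = R·M1+t = (+0.26935, +0.05865, +0.50223); u = 403.7·(+0.26935)/0.50223 + 304.3 = 520.8101, v = 653.8·(+0.05865)/0.50223 + 259.2 = 335.5510
M2: Pc = R·M2+t = (+0.25386, -0.13813, +0.46429); u = 403.7·(+0.25386)/0.46429 + 304.3 = 525.0263, v = 653.8·(-0.13813)/0.46429 + 259.2 = 64.6953
M3: Pc = R·M3+t = (+0.06765, -0.13805, +0.53997); u = 403.7·(+0.06765)/0.53997 + 304.3 = 354.8744, v = 653.8·(-0.13805)/0.53997 + 259.2 = 92.0461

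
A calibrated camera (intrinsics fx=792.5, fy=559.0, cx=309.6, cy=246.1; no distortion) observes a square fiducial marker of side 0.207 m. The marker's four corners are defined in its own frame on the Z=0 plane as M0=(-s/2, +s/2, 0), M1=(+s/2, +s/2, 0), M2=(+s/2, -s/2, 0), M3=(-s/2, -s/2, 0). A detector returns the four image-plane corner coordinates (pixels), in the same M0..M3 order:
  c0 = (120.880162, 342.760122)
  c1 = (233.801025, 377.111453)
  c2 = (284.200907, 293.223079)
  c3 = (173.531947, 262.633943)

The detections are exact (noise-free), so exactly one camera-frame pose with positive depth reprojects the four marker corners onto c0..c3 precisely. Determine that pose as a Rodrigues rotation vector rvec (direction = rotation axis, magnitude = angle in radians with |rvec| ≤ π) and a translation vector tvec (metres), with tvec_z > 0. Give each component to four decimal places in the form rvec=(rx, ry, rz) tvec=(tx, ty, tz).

rvec=(-0.2602, 0.1608, 0.3752) tvec=(-0.1765, 0.1681, 1.3078)

Intrinsics K: fx=792.5, fy=559.0, cx=309.6, cy=246.1
Marker side s = 0.207 m; corners in marker frame (Z=0):
  M0 = (-0.1035, +0.1035, 0)
  M1 = (+0.1035, +0.1035, 0)
  M2 = (+0.1035, -0.1035, 0)
  M3 = (-0.1035, -0.1035, 0)
Detected image corners:
  c0 = (120.880162, 342.760122) px
  c1 = (233.801025, 377.111453) px
  c2 = (284.200907, 293.223079) px
  c3 = (173.531947, 262.633943) px
Planar DLT: solve 8×8 A·h = b for H (H[2,2]=1):
  H  [+508.52868 -283.26268 +202.65747]
  H  [+107.31917 +342.22898 +317.95613]
  H  [-0.15484 -0.16867 +1.00000]
B = K⁻¹H; ‖b₁‖=0.764652, ‖b₂‖=0.764652; λ = 2/(‖b₁‖+‖b₂‖) = 1.307785, sign → tz>0 ⇒ λ=+1.307785
r₁ = λ·B[:,0] = (+0.91828,+0.34022,-0.20250); r₂ = λ·B[:,1] = (-0.38126,+0.89776,-0.22059)
r₃ = r₁×r₂ = (+0.10674,+0.27977,+0.95411); SVD([r₁ r₂ r₃]) → R = UVᵀ:
  R  [+0.91828 -0.38126 +0.10674]
  R  [+0.34022 +0.89776 +0.27977]
  R  [-0.20250 -0.22059 +0.95411]
t = (-0.17648, +0.16811, +1.30779) m
tr R = 2.770160; θ = arccos((tr R − 1)/2) = 0.484130 rad = 27.739°
axis k = ((R−Rᵀ)₃₂, (R−Rᵀ)₁₃, (R−Rᵀ)₂₁) / (2 sinθ) = (-0.537514, +0.332203, +0.775062)
rvec = θ·k = (-0.260227, +0.160830, +0.375231)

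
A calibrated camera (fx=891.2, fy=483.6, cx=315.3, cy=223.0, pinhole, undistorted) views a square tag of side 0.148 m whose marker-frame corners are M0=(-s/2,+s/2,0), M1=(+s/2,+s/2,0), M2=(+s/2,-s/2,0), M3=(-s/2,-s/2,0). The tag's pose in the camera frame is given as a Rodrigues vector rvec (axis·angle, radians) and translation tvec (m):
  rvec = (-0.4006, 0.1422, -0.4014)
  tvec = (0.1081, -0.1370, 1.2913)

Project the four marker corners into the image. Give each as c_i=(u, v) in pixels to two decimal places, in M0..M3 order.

c0=(362.21, 206.00) c1=(458.20, 182.74) c2=(416.51, 138.73) c3=(325.14, 161.21)

Intrinsics K: fx=891.2, fy=483.6, cx=315.3, cy=223.0
Marker side s = 0.148 m; corners in marker frame (Z=0):
  M0 = (-0.0740, +0.0740, 0)
  M1 = (+0.0740, +0.0740, 0)
  M2 = (+0.0740, -0.0740, 0)
  M3 = (-0.0740, -0.0740, 0)
rvec = (-0.4006, 0.1422, -0.4014), |rvec| = θ = 0.58466 rad = 33.498°
Rodrigues: sinθ=0.55191, 1−cosθ=0.16610; R = I + sinθ·[k]× + (1−cosθ)·[k]×²:
    [+0.91188 +0.35124 +0.21237]
    [-0.40660 +0.84373 +0.35043]
    [-0.05610 -0.40590 +0.91219]
t = (0.1081, -0.1370, 1.2913) m
M0: Pc = R·M0+t = (+0.06661, -0.04448, +1.26541); u = 891.2·(+0.06661)/1.26541 + 315.3 = 362.2135, v = 483.6·(-0.04448)/1.26541 + 223.0 = 206.0028
M1: Pc = R·M1+t = (+0.20157, -0.10465, +1.25711); u = 891.2·(+0.20157)/1.25711 + 315.3 = 458.1990, v = 483.6·(-0.10465)/1.25711 + 223.0 = 182.7411
M2: Pc = R·M2+t = (+0.14959, -0.22952, +1.31719); u = 891.2·(+0.14959)/1.31719 + 315.3 = 416.5101, v = 483.6·(-0.22952)/1.31719 + 223.0 = 138.7310
M3: Pc = R·M3+t = (+0.01463, -0.16935, +1.32549); u = 891.2·(+0.01463)/1.32549 + 315.3 = 325.1359, v = 483.6·(-0.16935)/1.32549 + 223.0 = 161.2141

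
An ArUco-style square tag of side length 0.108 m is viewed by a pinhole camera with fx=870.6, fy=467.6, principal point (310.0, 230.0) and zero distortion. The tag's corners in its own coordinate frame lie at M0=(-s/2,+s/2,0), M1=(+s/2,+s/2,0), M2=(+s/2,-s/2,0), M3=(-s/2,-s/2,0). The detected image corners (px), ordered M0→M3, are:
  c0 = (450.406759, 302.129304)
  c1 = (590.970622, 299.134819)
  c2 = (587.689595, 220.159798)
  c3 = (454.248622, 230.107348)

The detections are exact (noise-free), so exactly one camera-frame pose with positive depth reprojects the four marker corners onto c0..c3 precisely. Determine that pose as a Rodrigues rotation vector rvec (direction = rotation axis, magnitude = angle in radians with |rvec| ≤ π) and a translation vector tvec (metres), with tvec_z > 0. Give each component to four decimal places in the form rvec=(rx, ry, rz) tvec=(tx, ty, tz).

Intrinsics K: fx=870.6, fy=467.6, cx=310.0, cy=230.0
Marker side s = 0.108 m; corners in marker frame (Z=0):
  M0 = (-0.0540, +0.0540, 0)
  M1 = (+0.0540, +0.0540, 0)
  M2 = (+0.0540, -0.0540, 0)
  M3 = (-0.0540, -0.0540, 0)
Detected image corners:
  c0 = (450.406759, 302.129304) px
  c1 = (590.970622, 299.134819) px
  c2 = (587.689595, 220.159798) px
  c3 = (454.248622, 230.107348) px
Planar DLT: solve 8×8 A·h = b for H (H[2,2]=1):
  H  [+801.97963 -255.86788 +517.52503]
  H  [-295.81430 +570.47343 +262.05400]
  H  [-0.89415 -0.48323 +1.00000]
B = K⁻¹H; ‖b₁‖=1.540524, ‖b₂‖=1.540524; λ = 2/(‖b₁‖+‖b₂‖) = 0.649130, sign → tz>0 ⇒ λ=+0.649130
r₁ = λ·B[:,0] = (+0.80464,-0.12516,-0.58042); r₂ = λ·B[:,1] = (-0.07908,+0.94623,-0.31368)
r₃ = r₁×r₂ = (+0.58847,+0.29830,+0.75148); SVD([r₁ r₂ r₃]) → R = UVᵀ:
  R  [+0.80464 -0.07908 +0.58847]
  R  [-0.12516 +0.94623 +0.29830]
  R  [-0.58042 -0.31368 +0.75148]
t = (+0.15473, +0.04450, +0.64913) m
tr R = 2.502347; θ = arccos((tr R − 1)/2) = 0.720958 rad = 41.308°
axis k = ((R−Rᵀ)₃₂, (R−Rᵀ)₁₃, (R−Rᵀ)₂₁) / (2 sinθ) = (-0.463546, +0.885385, -0.034900)
rvec = θ·k = (-0.334198, +0.638326, -0.025161)

rvec=(-0.3342, 0.6383, -0.0252) tvec=(0.1547, 0.0445, 0.6491)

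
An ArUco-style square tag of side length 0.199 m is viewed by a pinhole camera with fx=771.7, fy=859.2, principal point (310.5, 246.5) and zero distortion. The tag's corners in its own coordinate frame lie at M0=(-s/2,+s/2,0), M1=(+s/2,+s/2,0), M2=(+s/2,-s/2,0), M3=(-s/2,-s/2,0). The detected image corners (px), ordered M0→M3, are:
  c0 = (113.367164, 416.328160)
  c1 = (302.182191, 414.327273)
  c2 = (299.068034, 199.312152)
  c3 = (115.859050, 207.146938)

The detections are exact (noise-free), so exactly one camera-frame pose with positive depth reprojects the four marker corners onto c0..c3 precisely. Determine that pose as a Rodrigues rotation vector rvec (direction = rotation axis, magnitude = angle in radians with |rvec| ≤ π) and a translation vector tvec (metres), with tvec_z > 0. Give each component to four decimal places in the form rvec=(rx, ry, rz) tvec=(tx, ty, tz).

Intrinsics K: fx=771.7, fy=859.2, cx=310.5, cy=246.5
Marker side s = 0.199 m; corners in marker frame (Z=0):
  M0 = (-0.0995, +0.0995, 0)
  M1 = (+0.0995, +0.0995, 0)
  M2 = (+0.0995, -0.0995, 0)
  M3 = (-0.0995, -0.0995, 0)
Detected image corners:
  c0 = (113.367164, 416.328160) px
  c1 = (302.182191, 414.327273) px
  c2 = (299.068034, 199.312152) px
  c3 = (115.859050, 207.146938) px
Planar DLT: solve 8×8 A·h = b for H (H[2,2]=1):
  H  [+905.09687 -30.02933 +206.30523]
  H  [-68.76593 +1018.84707 +307.71775]
  H  [-0.14173 -0.15121 +1.00000]
B = K⁻¹H; ‖b₁‖=1.238650, ‖b₂‖=1.238650; λ = 2/(‖b₁‖+‖b₂‖) = 0.807330, sign → tz>0 ⇒ λ=+0.807330
r₁ = λ·B[:,0] = (+0.99292,-0.03179,-0.11442); r₂ = λ·B[:,1] = (+0.01770,+0.99236,-0.12208)
r₃ = r₁×r₂ = (+0.11743,+0.11919,+0.98590); SVD([r₁ r₂ r₃]) → R = UVᵀ:
  R  [+0.99292 +0.01770 +0.11743]
  R  [-0.03179 +0.99236 +0.11919]
  R  [-0.11442 -0.12208 +0.98590]
t = (-0.10901, +0.05752, +0.80733) m
tr R = 2.971190; θ = arccos((tr R − 1)/2) = 0.169940 rad = 9.737°
axis k = ((R−Rᵀ)₃₂, (R−Rᵀ)₁₃, (R−Rᵀ)₂₁) / (2 sinθ) = (-0.713282, +0.685435, -0.146317)
rvec = θ·k = (-0.121215, +0.116482, -0.024865)

rvec=(-0.1212, 0.1165, -0.0249) tvec=(-0.1090, 0.0575, 0.8073)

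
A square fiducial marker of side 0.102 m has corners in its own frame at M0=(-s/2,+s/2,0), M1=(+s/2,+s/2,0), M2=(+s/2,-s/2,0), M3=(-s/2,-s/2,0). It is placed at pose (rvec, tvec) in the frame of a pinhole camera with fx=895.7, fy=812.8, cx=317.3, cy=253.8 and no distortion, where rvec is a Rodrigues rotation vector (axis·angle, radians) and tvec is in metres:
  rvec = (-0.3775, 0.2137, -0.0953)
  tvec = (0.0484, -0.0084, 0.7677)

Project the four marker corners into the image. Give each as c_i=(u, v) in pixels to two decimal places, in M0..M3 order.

c0=(319.02, 302.60) c1=(439.37, 289.08) c2=(427.19, 188.62) c3=(312.91, 203.93)

Intrinsics K: fx=895.7, fy=812.8, cx=317.3, cy=253.8
Marker side s = 0.102 m; corners in marker frame (Z=0):
  M0 = (-0.0510, +0.0510, 0)
  M1 = (+0.0510, +0.0510, 0)
  M2 = (+0.0510, -0.0510, 0)
  M3 = (-0.0510, -0.0510, 0)
rvec = (-0.3775, 0.2137, -0.0953), |rvec| = θ = 0.44414 rad = 25.447°
Rodrigues: sinθ=0.42968, 1−cosθ=0.09702; R = I + sinθ·[k]× + (1−cosθ)·[k]×²:
    [+0.97307 +0.05252 +0.22444]
    [-0.13187 +0.92544 +0.35519]
    [-0.18905 -0.37523 +0.90745]
t = (0.0484, -0.0084, 0.7677) m
M0: Pc = R·M0+t = (+0.00145, +0.04552, +0.75820); u = 895.7·(+0.00145)/0.75820 + 317.3 = 319.0152, v = 812.8·(+0.04552)/0.75820 + 253.8 = 302.6012
M1: Pc = R·M1+t = (+0.10071, +0.03207, +0.73892); u = 895.7·(+0.10071)/0.73892 + 317.3 = 439.3720, v = 812.8·(+0.03207)/0.73892 + 253.8 = 289.0786
M2: Pc = R·M2+t = (+0.09535, -0.06232, +0.77720); u = 895.7·(+0.09535)/0.77720 + 317.3 = 427.1866, v = 812.8·(-0.06232)/0.77720 + 253.8 = 188.6216
M3: Pc = R·M3+t = (-0.00391, -0.04887, +0.79648); u = 895.7·(-0.00391)/0.79648 + 317.3 = 312.9083, v = 812.8·(-0.04887)/0.79648 + 253.8 = 203.9265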